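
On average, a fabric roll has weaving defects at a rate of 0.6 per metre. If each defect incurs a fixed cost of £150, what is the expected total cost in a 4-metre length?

£360

E[N] = 0.6 × 4 = 2.4 (a 4-metre length = 4 metres); E[cost] = 2.4 × £150 = £360.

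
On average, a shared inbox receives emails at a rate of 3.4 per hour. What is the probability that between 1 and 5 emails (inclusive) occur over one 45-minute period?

Over the interval, μ = 3.4 × 0.75 = 2.55 (a 45-minute period = 0.75 hours).
P(1 ≤ N ≤ 5) = Σ_{j=1}^{5} e^(−2.55) · 2.55^j/j! ≈ 0.8765.

0.8765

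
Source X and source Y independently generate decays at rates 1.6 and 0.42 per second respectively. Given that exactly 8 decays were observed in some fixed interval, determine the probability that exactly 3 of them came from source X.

Given the total, each event is independently from source X with probability p = λ_X/(λ_X+λ_Y) = 1.6/2.02 ≈ 0.7921.
So K ~ Binomial(8, 1.6/2.02): P(K = 3) = C(8,3) · (1.6/2.02)^3 · (0.42/2.02)^5 ≈ 0.0108.

0.0108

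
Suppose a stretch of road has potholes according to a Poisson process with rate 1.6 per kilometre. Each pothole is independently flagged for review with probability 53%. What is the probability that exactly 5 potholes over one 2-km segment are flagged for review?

Thinning: the potholes that are flagged for review themselves form a Poisson process with rate 0.53 × 1.6 = 0.848 per kilometre.
Over the interval, μ = 0.848 × 2 = 1.696 (a 2-km segment = 2 kilometres).
P(N = 5) = e^(−1.696) · 1.696^5/5! ≈ 0.0214.

0.0214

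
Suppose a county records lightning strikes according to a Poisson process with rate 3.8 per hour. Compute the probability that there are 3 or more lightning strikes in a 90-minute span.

Over the interval, μ = 3.8 × 1.5 = 5.7 (a 90-minute span = 1.5 hours).
P(N ≥ 3) = 1 − P(N ≤ 2) = 1 − Σ_{j=0}^{2} e^(−μ) μ^j/j! ≈ 0.9232.

0.9232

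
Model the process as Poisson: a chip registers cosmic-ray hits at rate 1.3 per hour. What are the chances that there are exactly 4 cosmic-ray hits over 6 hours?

Over the interval, μ = 1.3 × 6 = 7.8 (6 hours).
P(N = 4) = e^(−μ) μ^4/4! = e^(−7.8) · 7.8^4/24 ≈ 0.0632.

0.0632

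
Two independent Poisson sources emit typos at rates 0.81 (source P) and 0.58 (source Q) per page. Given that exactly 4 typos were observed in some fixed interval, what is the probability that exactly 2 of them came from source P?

0.3547

Given the total, each event is independently from source P with probability p = λ_P/(λ_P+λ_Q) = 0.81/1.39 ≈ 0.5827.
So K ~ Binomial(4, 0.81/1.39): P(K = 2) = C(4,2) · (0.81/1.39)^2 · (0.58/1.39)^2 ≈ 0.3547.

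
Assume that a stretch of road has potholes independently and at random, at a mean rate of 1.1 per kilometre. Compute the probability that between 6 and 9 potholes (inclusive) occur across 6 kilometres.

Over the interval, μ = 1.1 × 6 = 6.6 (6 kilometres).
P(6 ≤ N ≤ 9) = Σ_{j=6}^{9} e^(−6.6) · 6.6^j/j! ≈ 0.5140.

0.5140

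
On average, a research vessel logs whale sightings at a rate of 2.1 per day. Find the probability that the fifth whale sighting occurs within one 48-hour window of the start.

0.4102

Over the interval, μ = 2.1 × 2 = 4.2 (a 48-hour window = 2 days).
The fifth arrival falls in the interval iff at least 5 events occur there: P(S_5 ≤ t) = P(N ≥ 5) = 1 − P(N ≤ 4) ≈ 0.4102.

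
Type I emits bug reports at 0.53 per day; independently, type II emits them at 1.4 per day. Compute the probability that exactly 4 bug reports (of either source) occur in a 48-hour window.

0.1949

Independent Poisson processes superpose: combined rate λ = 0.53 + 1.4 = 1.93 per day.
Over the interval, μ = 1.93 × 2 = 3.86 (a 48-hour window = 2 days).
P(N = 4) = e^(−3.86) · 3.86^4/4! ≈ 0.1949.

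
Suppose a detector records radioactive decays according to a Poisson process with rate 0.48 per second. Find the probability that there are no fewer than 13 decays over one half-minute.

Over the interval, μ = 0.48 × 30 = 14.4 (a half-minute = 30 seconds).
P(N ≥ 13) = 1 − P(N ≤ 12) = 1 − Σ_{j=0}^{12} e^(−μ) μ^j/j! ≈ 0.6797.

0.6797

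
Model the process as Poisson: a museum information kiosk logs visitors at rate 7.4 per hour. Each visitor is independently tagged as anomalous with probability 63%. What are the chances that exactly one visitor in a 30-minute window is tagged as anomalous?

Thinning: the visitors that are tagged as anomalous themselves form a Poisson process with rate 0.63 × 7.4 = 4.662 per hour.
Over the interval, μ = 4.662 × 0.5 = 2.331 (a 30-minute window = 0.5 hours).
P(N = 1) = e^(−2.331) · 2.331^1/1! ≈ 0.2266.

0.2266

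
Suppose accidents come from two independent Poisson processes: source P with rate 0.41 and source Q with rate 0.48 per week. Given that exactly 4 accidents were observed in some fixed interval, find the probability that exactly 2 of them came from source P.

Given the total, each event is independently from source P with probability p = λ_P/(λ_P+λ_Q) = 0.41/0.89 ≈ 0.4607.
So K ~ Binomial(4, 0.41/0.89): P(K = 2) = C(4,2) · (0.41/0.89)^2 · (0.48/0.89)^2 ≈ 0.3704.

0.3704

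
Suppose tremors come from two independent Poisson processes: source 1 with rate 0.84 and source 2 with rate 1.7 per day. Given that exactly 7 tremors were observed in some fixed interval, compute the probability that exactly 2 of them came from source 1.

0.3085

Given the total, each event is independently from source 1 with probability p = λ_1/(λ_1+λ_2) = 0.84/2.54 ≈ 0.3307.
So K ~ Binomial(7, 0.84/2.54): P(K = 2) = C(7,2) · (0.84/2.54)^2 · (1.7/2.54)^5 ≈ 0.3085.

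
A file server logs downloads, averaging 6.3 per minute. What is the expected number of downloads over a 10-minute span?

63

E[N] = λt = 6.3 × 10 = 63 (a 10-minute span = 10 minutes).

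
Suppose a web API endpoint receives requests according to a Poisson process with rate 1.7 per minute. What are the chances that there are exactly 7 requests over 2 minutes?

0.0348

Over the interval, μ = 1.7 × 2 = 3.4 (2 minutes).
P(N = 7) = e^(−μ) μ^7/7! = e^(−3.4) · 3.4^7/5040 ≈ 0.0348.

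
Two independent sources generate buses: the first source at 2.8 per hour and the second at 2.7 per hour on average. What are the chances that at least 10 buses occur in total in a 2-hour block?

Independent Poisson processes superpose: combined rate λ = 2.8 + 2.7 = 5.5 per hour.
Over the interval, μ = 5.5 × 2 = 11 (a 2-hour block = 2 hours).
P(N ≥ 10) = 1 − P(N ≤ 9) ≈ 0.6595.

0.6595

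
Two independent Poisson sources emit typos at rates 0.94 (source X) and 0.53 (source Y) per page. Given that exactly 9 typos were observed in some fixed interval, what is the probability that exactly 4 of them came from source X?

0.1284

Given the total, each event is independently from source X with probability p = λ_X/(λ_X+λ_Y) = 0.94/1.47 ≈ 0.6395.
So K ~ Binomial(9, 0.94/1.47): P(K = 4) = C(9,4) · (0.94/1.47)^4 · (0.53/1.47)^5 ≈ 0.1284.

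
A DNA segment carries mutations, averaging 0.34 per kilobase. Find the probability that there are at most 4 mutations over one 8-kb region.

Over the interval, μ = 0.34 × 8 = 2.72 (an 8-kb region = 8 kilobases).
P(N ≤ 4) = Σ_{j=0}^{4} e^(−μ) μ^j/j! ≈ 0.8599.

0.8599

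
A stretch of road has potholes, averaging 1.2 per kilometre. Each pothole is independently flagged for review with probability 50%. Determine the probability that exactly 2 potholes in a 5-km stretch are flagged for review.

0.2240

Thinning: the potholes that are flagged for review themselves form a Poisson process with rate 0.5 × 1.2 = 0.6 per kilometre.
Over the interval, μ = 0.6 × 5 = 3 (a 5-km stretch = 5 kilometres).
P(N = 2) = e^(−3) · 3^2/2! ≈ 0.2240.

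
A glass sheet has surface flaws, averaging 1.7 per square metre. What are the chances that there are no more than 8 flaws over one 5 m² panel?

Over the interval, μ = 1.7 × 5 = 8.5 (a 5 m² panel = 5 square metres).
P(N ≤ 8) = Σ_{j=0}^{8} e^(−μ) μ^j/j! ≈ 0.5231.

0.5231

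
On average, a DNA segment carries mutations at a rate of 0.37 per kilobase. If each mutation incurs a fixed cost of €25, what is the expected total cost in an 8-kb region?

€74

E[N] = 0.37 × 8 = 2.96 (an 8-kb region = 8 kilobases); E[cost] = 2.96 × €25 = €74.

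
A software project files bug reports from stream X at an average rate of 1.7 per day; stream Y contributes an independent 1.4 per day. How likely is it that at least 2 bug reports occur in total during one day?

Independent Poisson processes superpose: combined rate λ = 1.7 + 1.4 = 3.1 per day.
So μ = 3.1.
P(N ≥ 2) = 1 − P(N ≤ 1) ≈ 0.8153.

0.8153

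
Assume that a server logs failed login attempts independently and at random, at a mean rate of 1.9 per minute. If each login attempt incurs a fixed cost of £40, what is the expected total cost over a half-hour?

E[N] = 1.9 × 30 = 57 (a half-hour = 30 minutes); E[cost] = 57 × £40 = £2280.

£2280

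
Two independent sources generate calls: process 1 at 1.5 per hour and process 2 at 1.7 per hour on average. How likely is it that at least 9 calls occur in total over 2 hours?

Independent Poisson processes superpose: combined rate λ = 1.5 + 1.7 = 3.2 per hour.
Over the interval, μ = 3.2 × 2 = 6.4 (2 hours).
P(N ≥ 9) = 1 − P(N ≤ 8) ≈ 0.1967.

0.1967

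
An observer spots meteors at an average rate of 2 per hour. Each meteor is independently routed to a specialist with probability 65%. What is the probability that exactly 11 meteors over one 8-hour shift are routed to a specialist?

0.1174

Thinning: the meteors that are routed to a specialist themselves form a Poisson process with rate 0.65 × 2 = 1.3 per hour.
Over the interval, μ = 1.3 × 8 = 10.4 (an 8-hour shift = 8 hours).
P(N = 11) = e^(−10.4) · 10.4^11/11! ≈ 0.1174.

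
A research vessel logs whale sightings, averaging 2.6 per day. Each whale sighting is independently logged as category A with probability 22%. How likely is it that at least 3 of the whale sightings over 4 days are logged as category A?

Thinning: the whale sightings that are logged as category A themselves form a Poisson process with rate 0.22 × 2.6 = 0.572 per day.
Over the interval, μ = 0.572 × 4 = 2.288 (4 days).
P(N ≥ 3) = 1 − P(N ≤ 2) ≈ 0.4008.

0.4008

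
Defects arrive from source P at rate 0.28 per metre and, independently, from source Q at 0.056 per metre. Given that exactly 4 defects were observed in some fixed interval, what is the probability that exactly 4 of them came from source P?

Given the total, each event is independently from source P with probability p = λ_P/(λ_P+λ_Q) = 0.28/0.336 ≈ 0.8333.
So K ~ Binomial(4, 0.28/0.336): P(K = 4) = C(4,4) · (0.28/0.336)^4 · (0.056/0.336)^0 ≈ 0.4823.

0.4823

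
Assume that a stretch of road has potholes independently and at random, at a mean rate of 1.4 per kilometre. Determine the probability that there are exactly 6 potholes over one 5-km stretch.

0.1490

Over the interval, μ = 1.4 × 5 = 7 (a 5-km stretch = 5 kilometres).
P(N = 6) = e^(−μ) μ^6/6! = e^(−7) · 7^6/720 ≈ 0.1490.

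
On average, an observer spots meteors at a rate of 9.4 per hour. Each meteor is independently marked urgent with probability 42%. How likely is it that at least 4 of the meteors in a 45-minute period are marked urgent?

0.3440

Thinning: the meteors that are marked urgent themselves form a Poisson process with rate 0.42 × 9.4 = 3.948 per hour.
Over the interval, μ = 3.948 × 0.75 = 2.961 (a 45-minute period = 0.75 hours).
P(N ≥ 4) = 1 − P(N ≤ 3) ≈ 0.3440.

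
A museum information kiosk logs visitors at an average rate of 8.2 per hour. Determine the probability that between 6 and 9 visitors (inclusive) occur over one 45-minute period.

0.4835

Over the interval, μ = 8.2 × 0.75 = 6.15 (a 45-minute period = 0.75 hours).
P(6 ≤ N ≤ 9) = Σ_{j=6}^{9} e^(−6.15) · 6.15^j/j! ≈ 0.4835.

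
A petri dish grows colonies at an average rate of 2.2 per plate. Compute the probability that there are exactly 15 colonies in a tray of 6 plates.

0.0911

Over the interval, μ = 2.2 × 6 = 13.2 (a tray of 6 plates = 6 plates).
P(N = 15) = e^(−μ) μ^15/15! = e^(−13.2) · 13.2^15/1307674368000 ≈ 0.0911.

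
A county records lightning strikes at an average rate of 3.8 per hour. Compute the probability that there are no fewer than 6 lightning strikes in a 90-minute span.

0.5050

Over the interval, μ = 3.8 × 1.5 = 5.7 (a 90-minute span = 1.5 hours).
P(N ≥ 6) = 1 − P(N ≤ 5) = 1 − Σ_{j=0}^{5} e^(−μ) μ^j/j! ≈ 0.5050.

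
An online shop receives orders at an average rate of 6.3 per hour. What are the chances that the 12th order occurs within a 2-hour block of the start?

0.6050

Over the interval, μ = 6.3 × 2 = 12.6 (a 2-hour block = 2 hours).
The 12th arrival falls in the interval iff at least 12 events occur there: P(S_12 ≤ t) = P(N ≥ 12) = 1 − P(N ≤ 11) ≈ 0.6050.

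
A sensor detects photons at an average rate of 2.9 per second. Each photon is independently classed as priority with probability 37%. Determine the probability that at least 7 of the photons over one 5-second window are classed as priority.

Thinning: the photons that are classed as priority themselves form a Poisson process with rate 0.37 × 2.9 = 1.073 per second.
Over the interval, μ = 1.073 × 5 = 5.365 (a 5-second window = 5 seconds).
P(N ≥ 7) = 1 − P(N ≤ 6) ≈ 0.2929.

0.2929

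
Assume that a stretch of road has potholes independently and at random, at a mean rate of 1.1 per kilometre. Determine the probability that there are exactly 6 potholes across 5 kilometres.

Over the interval, μ = 1.1 × 5 = 5.5 (5 kilometres).
P(N = 6) = e^(−μ) μ^6/6! = e^(−5.5) · 5.5^6/720 ≈ 0.1571.

0.1571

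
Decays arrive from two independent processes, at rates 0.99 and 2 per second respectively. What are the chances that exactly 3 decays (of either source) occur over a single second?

Independent Poisson processes superpose: combined rate λ = 0.99 + 2 = 2.99 per second.
So μ = 2.99.
P(N = 3) = e^(−2.99) · 2.99^3/3! ≈ 0.2240.

0.2240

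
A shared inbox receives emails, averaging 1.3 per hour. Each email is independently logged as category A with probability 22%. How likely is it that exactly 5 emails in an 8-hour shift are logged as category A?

0.0530

Thinning: the emails that are logged as category A themselves form a Poisson process with rate 0.22 × 1.3 = 0.286 per hour.
Over the interval, μ = 0.286 × 8 = 2.288 (an 8-hour shift = 8 hours).
P(N = 5) = e^(−2.288) · 2.288^5/5! ≈ 0.0530.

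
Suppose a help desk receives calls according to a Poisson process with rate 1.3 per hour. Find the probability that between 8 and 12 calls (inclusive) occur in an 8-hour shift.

Over the interval, μ = 1.3 × 8 = 10.4 (an 8-hour shift = 8 hours).
P(8 ≤ N ≤ 12) = Σ_{j=8}^{12} e^(−10.4) · 10.4^j/j! ≈ 0.5659.

0.5659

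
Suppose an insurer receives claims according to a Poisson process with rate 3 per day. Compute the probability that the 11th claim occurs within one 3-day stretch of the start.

Over the interval, μ = 3 × 3 = 9 (a 3-day stretch = 3 days).
The 11th arrival falls in the interval iff at least 11 events occur there: P(S_11 ≤ t) = P(N ≥ 11) = 1 − P(N ≤ 10) ≈ 0.2940.

0.2940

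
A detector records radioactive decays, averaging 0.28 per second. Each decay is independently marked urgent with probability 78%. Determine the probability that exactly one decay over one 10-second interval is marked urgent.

0.2459

Thinning: the decays that are marked urgent themselves form a Poisson process with rate 0.78 × 0.28 = 0.2184 per second.
Over the interval, μ = 0.2184 × 10 = 2.184 (a 10-second interval = 10 seconds).
P(N = 1) = e^(−2.184) · 2.184^1/1! ≈ 0.2459.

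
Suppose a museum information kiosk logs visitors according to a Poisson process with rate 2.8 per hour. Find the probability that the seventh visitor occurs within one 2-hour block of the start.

0.3297

Over the interval, μ = 2.8 × 2 = 5.6 (a 2-hour block = 2 hours).
The seventh arrival falls in the interval iff at least 7 events occur there: P(S_7 ≤ t) = P(N ≥ 7) = 1 − P(N ≤ 6) ≈ 0.3297.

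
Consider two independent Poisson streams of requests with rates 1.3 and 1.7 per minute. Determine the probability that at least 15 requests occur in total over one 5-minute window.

0.5343

Independent Poisson processes superpose: combined rate λ = 1.3 + 1.7 = 3 per minute.
Over the interval, μ = 3 × 5 = 15 (a 5-minute window = 5 minutes).
P(N ≥ 15) = 1 − P(N ≤ 14) ≈ 0.5343.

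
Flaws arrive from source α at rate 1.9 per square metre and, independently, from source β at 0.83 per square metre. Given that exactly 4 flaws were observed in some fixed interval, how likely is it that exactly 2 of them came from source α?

0.2686

Given the total, each event is independently from source α with probability p = λ_α/(λ_α+λ_β) = 1.9/2.73 ≈ 0.6960.
So K ~ Binomial(4, 1.9/2.73): P(K = 2) = C(4,2) · (1.9/2.73)^2 · (0.83/2.73)^2 ≈ 0.2686.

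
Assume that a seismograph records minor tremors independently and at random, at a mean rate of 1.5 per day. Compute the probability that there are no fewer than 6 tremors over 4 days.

0.5543

Over the interval, μ = 1.5 × 4 = 6 (4 days).
P(N ≥ 6) = 1 − P(N ≤ 5) = 1 − Σ_{j=0}^{5} e^(−μ) μ^j/j! ≈ 0.5543.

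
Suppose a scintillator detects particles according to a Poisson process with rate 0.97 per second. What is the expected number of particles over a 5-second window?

E[N] = λt = 0.97 × 5 = 4.85 (a 5-second window = 5 seconds).

4.85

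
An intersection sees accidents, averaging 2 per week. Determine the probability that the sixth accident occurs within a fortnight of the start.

Over the interval, μ = 2 × 2 = 4 (a fortnight = 2 weeks).
The sixth arrival falls in the interval iff at least 6 events occur there: P(S_6 ≤ t) = P(N ≥ 6) = 1 − P(N ≤ 5) ≈ 0.2149.

0.2149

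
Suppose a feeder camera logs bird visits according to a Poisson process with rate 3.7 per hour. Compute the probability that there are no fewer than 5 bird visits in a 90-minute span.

Over the interval, μ = 3.7 × 1.5 = 5.55 (a 90-minute span = 1.5 hours).
P(N ≥ 5) = 1 − P(N ≤ 4) = 1 − Σ_{j=0}^{4} e^(−μ) μ^j/j! ≈ 0.6502.

0.6502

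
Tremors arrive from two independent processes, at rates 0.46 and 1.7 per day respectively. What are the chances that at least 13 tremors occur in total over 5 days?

0.2896

Independent Poisson processes superpose: combined rate λ = 0.46 + 1.7 = 2.16 per day.
Over the interval, μ = 2.16 × 5 = 10.8 (5 days).
P(N ≥ 13) = 1 − P(N ≤ 12) ≈ 0.2896.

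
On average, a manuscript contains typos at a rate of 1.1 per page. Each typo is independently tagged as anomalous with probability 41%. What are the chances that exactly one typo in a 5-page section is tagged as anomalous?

Thinning: the typos that are tagged as anomalous themselves form a Poisson process with rate 0.41 × 1.1 = 0.451 per page.
Over the interval, μ = 0.451 × 5 = 2.255 (a 5-page section = 5 pages).
P(N = 1) = e^(−2.255) · 2.255^1/1! ≈ 0.2365.

0.2365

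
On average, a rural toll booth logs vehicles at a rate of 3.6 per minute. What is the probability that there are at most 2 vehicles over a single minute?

0.3027

With mean μ = 3.6 per minute,
P(N ≤ 2) = Σ_{j=0}^{2} e^(−μ) μ^j/j! ≈ 0.3027.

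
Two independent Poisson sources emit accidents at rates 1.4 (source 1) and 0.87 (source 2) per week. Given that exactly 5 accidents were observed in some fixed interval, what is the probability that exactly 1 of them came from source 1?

Given the total, each event is independently from source 1 with probability p = λ_1/(λ_1+λ_2) = 1.4/2.27 ≈ 0.6167.
So K ~ Binomial(5, 1.4/2.27): P(K = 1) = C(5,1) · (1.4/2.27)^1 · (0.87/2.27)^4 ≈ 0.0665.

0.0665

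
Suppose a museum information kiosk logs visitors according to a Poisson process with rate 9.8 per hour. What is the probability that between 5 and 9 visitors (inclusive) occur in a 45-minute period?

Over the interval, μ = 9.8 × 0.75 = 7.35 (a 45-minute period = 0.75 hours).
P(5 ≤ N ≤ 9) = Σ_{j=5}^{9} e^(−7.35) · 7.35^j/j! ≈ 0.6499.

0.6499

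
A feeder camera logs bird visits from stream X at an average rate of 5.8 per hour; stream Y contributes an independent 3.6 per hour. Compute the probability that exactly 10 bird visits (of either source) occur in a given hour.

0.1228

Independent Poisson processes superpose: combined rate λ = 5.8 + 3.6 = 9.4 per hour.
So μ = 9.4.
P(N = 10) = e^(−9.4) · 9.4^10/10! ≈ 0.1228.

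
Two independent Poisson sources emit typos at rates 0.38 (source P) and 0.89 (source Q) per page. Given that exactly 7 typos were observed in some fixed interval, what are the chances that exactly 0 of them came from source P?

0.0830

Given the total, each event is independently from source P with probability p = λ_P/(λ_P+λ_Q) = 0.38/1.27 ≈ 0.2992.
So K ~ Binomial(7, 0.38/1.27): P(K = 0) = C(7,0) · (0.38/1.27)^0 · (0.89/1.27)^7 ≈ 0.0830.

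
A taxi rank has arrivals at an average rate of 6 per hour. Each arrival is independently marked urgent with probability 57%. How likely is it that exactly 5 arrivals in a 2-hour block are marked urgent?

0.1335

Thinning: the arrivals that are marked urgent themselves form a Poisson process with rate 0.57 × 6 = 3.42 per hour.
Over the interval, μ = 3.42 × 2 = 6.84 (a 2-hour block = 2 hours).
P(N = 5) = e^(−6.84) · 6.84^5/5! ≈ 0.1335.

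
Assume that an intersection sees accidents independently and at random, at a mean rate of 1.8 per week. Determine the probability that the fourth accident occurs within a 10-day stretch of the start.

0.2578

Over the interval, μ = 1.8 × 10/7 ≈ 2.57143 (a 10-day stretch = 10/7 weeks).
The fourth arrival falls in the interval iff at least 4 events occur there: P(S_4 ≤ t) = P(N ≥ 4) = 1 − P(N ≤ 3) ≈ 0.2578.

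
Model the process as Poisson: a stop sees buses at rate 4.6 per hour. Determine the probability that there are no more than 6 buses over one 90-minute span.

Over the interval, μ = 4.6 × 1.5 = 6.9 (a 90-minute span = 1.5 hours).
P(N ≤ 6) = Σ_{j=0}^{6} e^(−μ) μ^j/j! ≈ 0.4647.

0.4647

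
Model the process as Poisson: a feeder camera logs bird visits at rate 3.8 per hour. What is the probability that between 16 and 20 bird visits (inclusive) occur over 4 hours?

Over the interval, μ = 3.8 × 4 = 15.2 (4 hours).
P(16 ≤ N ≤ 20) = Σ_{j=16}^{20} e^(−15.2) · 15.2^j/j! ≈ 0.3608.

0.3608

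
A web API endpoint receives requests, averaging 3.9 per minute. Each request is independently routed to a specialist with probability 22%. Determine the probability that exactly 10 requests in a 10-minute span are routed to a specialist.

Thinning: the requests that are routed to a specialist themselves form a Poisson process with rate 0.22 × 3.9 = 0.858 per minute.
Over the interval, μ = 0.858 × 10 = 8.58 (a 10-minute span = 10 minutes).
P(N = 10) = e^(−8.58) · 8.58^10/10! ≈ 0.1119.

0.1119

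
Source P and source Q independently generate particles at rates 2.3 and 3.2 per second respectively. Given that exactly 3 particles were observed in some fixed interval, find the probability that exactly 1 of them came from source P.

Given the total, each event is independently from source P with probability p = λ_P/(λ_P+λ_Q) = 2.3/5.5 ≈ 0.4182.
So K ~ Binomial(3, 2.3/5.5): P(K = 1) = C(3,1) · (2.3/5.5)^1 · (3.2/5.5)^2 ≈ 0.4247.

0.4247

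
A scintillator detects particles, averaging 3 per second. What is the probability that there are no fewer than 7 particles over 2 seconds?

0.3937

Over the interval, μ = 3 × 2 = 6 (2 seconds).
P(N ≥ 7) = 1 − P(N ≤ 6) = 1 − Σ_{j=0}^{6} e^(−μ) μ^j/j! ≈ 0.3937.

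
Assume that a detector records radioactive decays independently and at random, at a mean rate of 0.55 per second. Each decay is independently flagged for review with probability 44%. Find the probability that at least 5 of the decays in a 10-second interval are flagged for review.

0.0984

Thinning: the decays that are flagged for review themselves form a Poisson process with rate 0.44 × 0.55 = 0.242 per second.
Over the interval, μ = 0.242 × 10 = 2.42 (a 10-second interval = 10 seconds).
P(N ≥ 5) = 1 − P(N ≤ 4) ≈ 0.0984.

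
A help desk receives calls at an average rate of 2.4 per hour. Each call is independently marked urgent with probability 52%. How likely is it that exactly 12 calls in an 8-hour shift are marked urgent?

Thinning: the calls that are marked urgent themselves form a Poisson process with rate 0.52 × 2.4 = 1.248 per hour.
Over the interval, μ = 1.248 × 8 = 9.984 (an 8-hour shift = 8 hours).
P(N = 12) = e^(−9.984) · 9.984^12/12! ≈ 0.0945.

0.0945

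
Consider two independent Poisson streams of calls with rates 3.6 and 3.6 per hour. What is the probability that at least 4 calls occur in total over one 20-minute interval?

Independent Poisson processes superpose: combined rate λ = 3.6 + 3.6 = 7.2 per hour.
Over the interval, μ = 7.2 × 1/3 = 2.4 (a 20-minute interval = 1/3 hours).
P(N ≥ 4) = 1 − P(N ≤ 3) ≈ 0.2213.

0.2213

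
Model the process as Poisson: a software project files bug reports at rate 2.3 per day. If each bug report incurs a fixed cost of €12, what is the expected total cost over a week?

E[N] = 2.3 × 7 = 16.1 (a week = 7 days); E[cost] = 16.1 × €12 = €193.2.

€193.2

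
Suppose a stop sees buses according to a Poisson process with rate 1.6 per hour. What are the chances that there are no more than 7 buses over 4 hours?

Over the interval, μ = 1.6 × 4 = 6.4 (4 hours).
P(N ≤ 7) = Σ_{j=0}^{7} e^(−μ) μ^j/j! ≈ 0.6873.

0.6873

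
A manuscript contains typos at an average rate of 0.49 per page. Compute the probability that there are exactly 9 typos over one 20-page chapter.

0.1274

Over the interval, μ = 0.49 × 20 = 9.8 (a 20-page chapter = 20 pages).
P(N = 9) = e^(−μ) μ^9/9! = e^(−9.8) · 9.8^9/362880 ≈ 0.1274.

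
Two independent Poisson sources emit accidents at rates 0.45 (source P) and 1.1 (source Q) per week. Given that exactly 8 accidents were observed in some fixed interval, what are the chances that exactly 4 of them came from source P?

0.1261

Given the total, each event is independently from source P with probability p = λ_P/(λ_P+λ_Q) = 0.45/1.55 ≈ 0.2903.
So K ~ Binomial(8, 0.45/1.55): P(K = 4) = C(8,4) · (0.45/1.55)^4 · (1.1/1.55)^4 ≈ 0.1261.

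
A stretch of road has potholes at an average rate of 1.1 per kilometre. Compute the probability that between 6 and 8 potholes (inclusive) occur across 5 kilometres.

0.3654

Over the interval, μ = 1.1 × 5 = 5.5 (5 kilometres).
P(6 ≤ N ≤ 8) = Σ_{j=6}^{8} e^(−5.5) · 5.5^j/j! ≈ 0.3654.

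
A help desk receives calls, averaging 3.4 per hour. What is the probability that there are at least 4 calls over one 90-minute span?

Over the interval, μ = 3.4 × 1.5 = 5.1 (a 90-minute span = 1.5 hours).
P(N ≥ 4) = 1 − P(N ≤ 3) = 1 − Σ_{j=0}^{3} e^(−μ) μ^j/j! ≈ 0.7487.

0.7487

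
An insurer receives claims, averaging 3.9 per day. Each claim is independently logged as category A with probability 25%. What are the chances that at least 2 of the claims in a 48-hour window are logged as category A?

Thinning: the claims that are logged as category A themselves form a Poisson process with rate 0.25 × 3.9 = 0.975 per day.
Over the interval, μ = 0.975 × 2 = 1.95 (a 48-hour window = 2 days).
P(N ≥ 2) = 1 − P(N ≤ 1) ≈ 0.5803.

0.5803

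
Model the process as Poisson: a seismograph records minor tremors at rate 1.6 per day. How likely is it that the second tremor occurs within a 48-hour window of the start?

Over the interval, μ = 1.6 × 2 = 3.2 (a 48-hour window = 2 days).
The second arrival falls in the interval iff at least 2 events occur there: P(S_2 ≤ t) = P(N ≥ 2) = 1 − P(N ≤ 1) ≈ 0.8288.

0.8288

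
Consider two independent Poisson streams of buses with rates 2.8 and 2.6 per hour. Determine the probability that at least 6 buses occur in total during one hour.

Independent Poisson processes superpose: combined rate λ = 2.8 + 2.6 = 5.4 per hour.
So μ = 5.4.
P(N ≥ 6) = 1 − P(N ≤ 5) ≈ 0.4539.

0.4539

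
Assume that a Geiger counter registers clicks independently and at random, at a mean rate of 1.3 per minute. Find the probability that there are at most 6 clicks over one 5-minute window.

Over the interval, μ = 1.3 × 5 = 6.5 (a 5-minute window = 5 minutes).
P(N ≤ 6) = Σ_{j=0}^{6} e^(−μ) μ^j/j! ≈ 0.5265.

0.5265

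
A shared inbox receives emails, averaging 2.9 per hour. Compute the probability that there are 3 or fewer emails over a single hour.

0.6696

With mean μ = 2.9 per hour,
P(N ≤ 3) = Σ_{j=0}^{3} e^(−μ) μ^j/j! ≈ 0.6696.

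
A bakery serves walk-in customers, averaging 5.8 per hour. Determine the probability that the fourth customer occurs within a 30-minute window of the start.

Over the interval, μ = 5.8 × 0.5 = 2.9 (a 30-minute window = 0.5 hours).
The fourth arrival falls in the interval iff at least 4 events occur there: P(S_4 ≤ t) = P(N ≥ 4) = 1 − P(N ≤ 3) ≈ 0.3304.

0.3304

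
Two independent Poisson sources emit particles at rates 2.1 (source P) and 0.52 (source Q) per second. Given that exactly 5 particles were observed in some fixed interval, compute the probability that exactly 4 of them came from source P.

0.4096

Given the total, each event is independently from source P with probability p = λ_P/(λ_P+λ_Q) = 2.1/2.62 ≈ 0.8015.
So K ~ Binomial(5, 2.1/2.62): P(K = 4) = C(5,4) · (2.1/2.62)^4 · (0.52/2.62)^1 ≈ 0.4096.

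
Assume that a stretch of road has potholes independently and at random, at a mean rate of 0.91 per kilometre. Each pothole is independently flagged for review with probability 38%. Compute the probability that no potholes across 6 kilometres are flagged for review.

Thinning: the potholes that are flagged for review themselves form a Poisson process with rate 0.38 × 0.91 = 0.3458 per kilometre.
Over the interval, μ = 0.3458 × 6 = 2.0748 (6 kilometres).
P(N = 0) = e^(−2.0748) · 2.0748^0/0! ≈ 0.1256.

0.1256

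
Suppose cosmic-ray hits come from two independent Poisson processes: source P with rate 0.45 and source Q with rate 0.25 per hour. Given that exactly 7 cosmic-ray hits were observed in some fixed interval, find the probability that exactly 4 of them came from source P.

0.2723

Given the total, each event is independently from source P with probability p = λ_P/(λ_P+λ_Q) = 0.45/0.7 ≈ 0.6429.
So K ~ Binomial(7, 0.45/0.7): P(K = 4) = C(7,4) · (0.45/0.7)^4 · (0.25/0.7)^3 ≈ 0.2723.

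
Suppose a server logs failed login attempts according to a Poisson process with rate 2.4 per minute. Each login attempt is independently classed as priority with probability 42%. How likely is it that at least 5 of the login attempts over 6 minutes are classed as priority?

0.7213

Thinning: the login attempts that are classed as priority themselves form a Poisson process with rate 0.42 × 2.4 = 1.008 per minute.
Over the interval, μ = 1.008 × 6 = 6.048 (6 minutes).
P(N ≥ 5) = 1 − P(N ≤ 4) ≈ 0.7213.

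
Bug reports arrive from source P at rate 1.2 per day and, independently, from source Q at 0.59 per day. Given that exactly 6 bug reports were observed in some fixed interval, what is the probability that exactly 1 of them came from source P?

Given the total, each event is independently from source P with probability p = λ_P/(λ_P+λ_Q) = 1.2/1.79 ≈ 0.6704.
So K ~ Binomial(6, 1.2/1.79): P(K = 1) = C(6,1) · (1.2/1.79)^1 · (0.59/1.79)^5 ≈ 0.0156.

0.0156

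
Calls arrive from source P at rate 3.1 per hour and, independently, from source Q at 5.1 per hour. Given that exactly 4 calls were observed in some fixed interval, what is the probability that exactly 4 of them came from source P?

Given the total, each event is independently from source P with probability p = λ_P/(λ_P+λ_Q) = 3.1/8.2 ≈ 0.3780.
So K ~ Binomial(4, 3.1/8.2): P(K = 4) = C(4,4) · (3.1/8.2)^4 · (5.1/8.2)^0 ≈ 0.0204.

0.0204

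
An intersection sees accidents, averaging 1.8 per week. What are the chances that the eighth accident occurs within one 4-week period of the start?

0.4311

Over the interval, μ = 1.8 × 4 = 7.2 (a 4-week period = 4 weeks).
The eighth arrival falls in the interval iff at least 8 events occur there: P(S_8 ≤ t) = P(N ≥ 8) = 1 − P(N ≤ 7) ≈ 0.4311.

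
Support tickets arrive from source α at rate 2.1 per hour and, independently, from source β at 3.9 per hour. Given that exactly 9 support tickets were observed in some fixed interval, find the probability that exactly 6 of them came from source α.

Given the total, each event is independently from source α with probability p = λ_α/(λ_α+λ_β) = 2.1/6 = 0.3500.
So K ~ Binomial(9, 2.1/6): P(K = 6) = C(9,6) · (2.1/6)^6 · (3.9/6)^3 ≈ 0.0424.

0.0424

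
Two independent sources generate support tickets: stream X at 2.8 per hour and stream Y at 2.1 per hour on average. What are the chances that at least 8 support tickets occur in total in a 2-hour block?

Independent Poisson processes superpose: combined rate λ = 2.8 + 2.1 = 4.9 per hour.
Over the interval, μ = 4.9 × 2 = 9.8 (a 2-hour block = 2 hours).
P(N ≥ 8) = 1 − P(N ≤ 7) ≈ 0.7612.

0.7612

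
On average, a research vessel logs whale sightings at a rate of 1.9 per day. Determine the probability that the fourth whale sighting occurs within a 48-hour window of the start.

0.5265

Over the interval, μ = 1.9 × 2 = 3.8 (a 48-hour window = 2 days).
The fourth arrival falls in the interval iff at least 4 events occur there: P(S_4 ≤ t) = P(N ≥ 4) = 1 − P(N ≤ 3) ≈ 0.5265.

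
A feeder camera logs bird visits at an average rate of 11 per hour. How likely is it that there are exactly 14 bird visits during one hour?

0.0728

With mean μ = 11 per hour,
P(N = 14) = e^(−μ) μ^14/14! = e^(−11) · 11^14/87178291200 ≈ 0.0728.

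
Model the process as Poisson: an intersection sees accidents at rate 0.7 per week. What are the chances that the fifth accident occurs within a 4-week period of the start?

0.1523

Over the interval, μ = 0.7 × 4 = 2.8 (a 4-week period = 4 weeks).
The fifth arrival falls in the interval iff at least 5 events occur there: P(S_5 ≤ t) = P(N ≥ 5) = 1 − P(N ≤ 4) ≈ 0.1523.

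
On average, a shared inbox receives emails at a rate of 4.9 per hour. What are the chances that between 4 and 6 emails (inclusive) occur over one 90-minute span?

0.3337

Over the interval, μ = 4.9 × 1.5 = 7.35 (a 90-minute span = 1.5 hours).
P(4 ≤ N ≤ 6) = Σ_{j=4}^{6} e^(−7.35) · 7.35^j/j! ≈ 0.3337.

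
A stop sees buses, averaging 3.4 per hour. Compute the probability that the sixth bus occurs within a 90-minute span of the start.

Over the interval, μ = 3.4 × 1.5 = 5.1 (a 90-minute span = 1.5 hours).
The sixth arrival falls in the interval iff at least 6 events occur there: P(S_6 ≤ t) = P(N ≥ 6) = 1 − P(N ≤ 5) ≈ 0.4016.

0.4016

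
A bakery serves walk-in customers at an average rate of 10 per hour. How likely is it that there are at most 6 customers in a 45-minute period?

Over the interval, μ = 10 × 0.75 = 7.5 (a 45-minute period = 0.75 hours).
P(N ≤ 6) = Σ_{j=0}^{6} e^(−μ) μ^j/j! ≈ 0.3782.

0.3782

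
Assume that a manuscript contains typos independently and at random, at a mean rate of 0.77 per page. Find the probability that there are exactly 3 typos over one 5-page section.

0.2024

Over the interval, μ = 0.77 × 5 = 3.85 (a 5-page section = 5 pages).
P(N = 3) = e^(−μ) μ^3/3! = e^(−3.85) · 3.85^3/6 ≈ 0.2024.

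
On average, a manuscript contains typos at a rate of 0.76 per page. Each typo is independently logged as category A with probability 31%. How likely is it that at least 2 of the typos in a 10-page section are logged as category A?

Thinning: the typos that are logged as category A themselves form a Poisson process with rate 0.31 × 0.76 = 0.2356 per page.
Over the interval, μ = 0.2356 × 10 = 2.356 (a 10-page section = 10 pages).
P(N ≥ 2) = 1 − P(N ≤ 1) ≈ 0.6819.

0.6819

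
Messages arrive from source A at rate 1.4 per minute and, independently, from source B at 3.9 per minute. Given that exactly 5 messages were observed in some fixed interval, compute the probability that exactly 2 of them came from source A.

0.2780

Given the total, each event is independently from source A with probability p = λ_A/(λ_A+λ_B) = 1.4/5.3 ≈ 0.2642.
So K ~ Binomial(5, 1.4/5.3): P(K = 2) = C(5,2) · (1.4/5.3)^2 · (3.9/5.3)^3 ≈ 0.2780.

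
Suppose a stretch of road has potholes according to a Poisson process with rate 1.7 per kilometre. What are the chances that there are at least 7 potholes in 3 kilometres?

Over the interval, μ = 1.7 × 3 = 5.1 (3 kilometres).
P(N ≥ 7) = 1 − P(N ≤ 6) = 1 − Σ_{j=0}^{6} e^(−μ) μ^j/j! ≈ 0.2526.

0.2526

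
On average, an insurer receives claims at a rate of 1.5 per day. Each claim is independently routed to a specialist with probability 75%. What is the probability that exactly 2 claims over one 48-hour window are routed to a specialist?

0.2668

Thinning: the claims that are routed to a specialist themselves form a Poisson process with rate 0.75 × 1.5 = 1.125 per day.
Over the interval, μ = 1.125 × 2 = 2.25 (a 48-hour window = 2 days).
P(N = 2) = e^(−2.25) · 2.25^2/2! ≈ 0.2668.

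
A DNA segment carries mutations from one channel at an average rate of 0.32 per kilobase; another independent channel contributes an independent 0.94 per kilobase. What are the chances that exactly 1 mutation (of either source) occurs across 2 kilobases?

Independent Poisson processes superpose: combined rate λ = 0.32 + 0.94 = 1.26 per kilobase.
Over the interval, μ = 1.26 × 2 = 2.52 (2 kilobases).
P(N = 1) = e^(−2.52) · 2.52^1/1! ≈ 0.2028.

0.2028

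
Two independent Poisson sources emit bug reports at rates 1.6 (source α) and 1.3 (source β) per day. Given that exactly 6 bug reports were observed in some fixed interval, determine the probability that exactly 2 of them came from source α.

Given the total, each event is independently from source α with probability p = λ_α/(λ_α+λ_β) = 1.6/2.9 ≈ 0.5517.
So K ~ Binomial(6, 1.6/2.9): P(K = 2) = C(6,2) · (1.6/2.9)^2 · (1.3/2.9)^4 ≈ 0.1844.

0.1844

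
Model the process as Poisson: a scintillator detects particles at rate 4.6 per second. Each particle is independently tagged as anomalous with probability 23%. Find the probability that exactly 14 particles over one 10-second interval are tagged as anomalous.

0.0642

Thinning: the particles that are tagged as anomalous themselves form a Poisson process with rate 0.23 × 4.6 = 1.058 per second.
Over the interval, μ = 1.058 × 10 = 10.58 (a 10-second interval = 10 seconds).
P(N = 14) = e^(−10.58) · 10.58^14/14! ≈ 0.0642.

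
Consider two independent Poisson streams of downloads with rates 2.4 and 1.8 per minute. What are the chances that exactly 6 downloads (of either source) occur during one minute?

Independent Poisson processes superpose: combined rate λ = 2.4 + 1.8 = 4.2 per minute.
So μ = 4.2.
P(N = 6) = e^(−4.2) · 4.2^6/6! ≈ 0.1143.

0.1143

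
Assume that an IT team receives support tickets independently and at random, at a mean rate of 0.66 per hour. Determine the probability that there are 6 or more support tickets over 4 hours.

Over the interval, μ = 0.66 × 4 = 2.64 (4 hours).
P(N ≥ 6) = 1 − P(N ≤ 5) = 1 − Σ_{j=0}^{5} e^(−μ) μ^j/j! ≈ 0.0520.

0.0520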